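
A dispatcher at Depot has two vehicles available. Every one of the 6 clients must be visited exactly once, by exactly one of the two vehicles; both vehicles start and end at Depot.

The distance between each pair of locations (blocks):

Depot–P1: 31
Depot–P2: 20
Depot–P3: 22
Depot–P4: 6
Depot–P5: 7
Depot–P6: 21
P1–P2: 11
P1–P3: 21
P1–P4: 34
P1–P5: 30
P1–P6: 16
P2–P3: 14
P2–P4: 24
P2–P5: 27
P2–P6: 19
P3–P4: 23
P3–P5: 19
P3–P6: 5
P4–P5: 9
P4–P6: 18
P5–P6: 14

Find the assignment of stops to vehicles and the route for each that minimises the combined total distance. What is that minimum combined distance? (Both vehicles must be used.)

90 blocks — the smallest possible combined total.

Try each way of splitting the stops between the two vehicles (each non-empty) and, for each split, find the best tour for each vehicle:
  {P1} + {P2, P3, P4, P5, P6}: 62 + 68 = 130
  {P2} + {P1, P3, P4, P5, P6}: 40 + 86 = 126
  {P1, P2} + {P3, P4, P5, P6}: 62 + 55 = 117
  {P3} + {P1, P2, P4, P5, P6}: 44 + 76 = 120
  {P1, P3} + {P2, P4, P5, P6}: 74 + 68 = 142
  {P2, P3} + {P1, P4, P5, P6}: 56 + 76 = 132
  … (31 splits in total)
  {P4} + {P1, P2, P3, P5, P6}: 12 + 78 = 90  ← best
Best: vehicle 1 Depot → P4 → Depot = 12; vehicle 2 Depot → P2 → P1 → P3 → P6 → P5 → Depot = 78; combined 90.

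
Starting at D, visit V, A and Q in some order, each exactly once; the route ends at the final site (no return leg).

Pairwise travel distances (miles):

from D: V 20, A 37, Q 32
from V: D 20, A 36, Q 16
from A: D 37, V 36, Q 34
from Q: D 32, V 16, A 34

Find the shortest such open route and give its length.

Shortest open route: 70 miles.

There are 3! = 6 possible orderings.
D → V → A → Q: 20+36+34 = 90
D → V → Q → A: 20+16+34 = 70
D → A → V → Q: 37+36+16 = 89
D → A → Q → V: 37+34+16 = 87
D → Q → V → A: 32+16+36 = 84
D → Q → A → V: 32+34+36 = 102
The minimum is 70.
One shortest path: D → V → Q → A.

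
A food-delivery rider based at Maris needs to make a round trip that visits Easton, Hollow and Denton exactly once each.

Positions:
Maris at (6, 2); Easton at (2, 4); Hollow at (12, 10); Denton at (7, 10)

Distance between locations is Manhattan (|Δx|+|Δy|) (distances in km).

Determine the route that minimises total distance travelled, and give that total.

With 3 stops there are 3!/2 = 3 distinct round trips (a route and its reverse cost the same).
Maris→Easton→Hollow→Denton→Maris: 6+16+5+9 = 36
Maris→Easton→Denton→Hollow→Maris: 6+11+5+14 = 36
Maris→Hollow→Easton→Denton→Maris: 14+16+11+9 = 50
The minimum is 36.
One optimal route: Maris → Easton → Hollow → Denton → Maris (or its reverse).

Shortest round trip = 36 km.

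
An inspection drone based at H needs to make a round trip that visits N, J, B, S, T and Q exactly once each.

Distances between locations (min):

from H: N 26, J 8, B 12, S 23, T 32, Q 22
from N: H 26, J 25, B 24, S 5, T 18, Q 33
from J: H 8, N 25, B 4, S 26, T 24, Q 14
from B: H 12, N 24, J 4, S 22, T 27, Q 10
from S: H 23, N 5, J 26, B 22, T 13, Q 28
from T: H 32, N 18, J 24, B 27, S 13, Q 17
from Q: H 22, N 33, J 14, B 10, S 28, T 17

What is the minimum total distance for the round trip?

Minimum total distance: 83 min.

H - N - J - B - S - T - Q - H: 26+25+4+22+13+17+22 = 129
H - N - J - B - S - Q - T - H: 26+25+4+22+28+17+32 = 154
H - N - J - B - T - S - Q - H: 26+25+4+27+13+28+22 = 145
H - N - J - B - T - Q - S - H: 26+25+4+27+17+28+23 = 150
H - N - J - B - Q - S - T - H: 26+25+4+10+28+13+32 = 138
H - N - J - B - Q - T - S - H: 26+25+4+10+17+13+23 = 118
H - N - J - S - B - T - Q - H: 26+25+26+22+27+17+22 = 165
H - N - J - S - B - Q - T - H: 26+25+26+22+10+17+32 = 158
… (352 more)
H - N - S - T - Q - B - J - H: 26+5+13+17+10+4+8 = 83  ← best
The minimum is 83.
One optimal route: H → N → S → T → Q → B → J → H (or its reverse).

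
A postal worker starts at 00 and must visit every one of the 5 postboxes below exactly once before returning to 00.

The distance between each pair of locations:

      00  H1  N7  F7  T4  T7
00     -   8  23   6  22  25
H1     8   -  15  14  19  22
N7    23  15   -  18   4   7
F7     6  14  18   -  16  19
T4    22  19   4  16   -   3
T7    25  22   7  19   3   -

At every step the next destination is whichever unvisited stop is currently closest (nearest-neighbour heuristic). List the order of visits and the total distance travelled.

Nearest-neighbour total = 67; route 00 → F7 → H1 → N7 → T4 → T7 → 00.

At 00 the remaining stops are F7 6, H1 8, T4 22, N7 23, T7 25; go to F7.
At F7 the remaining stops are H1 14, T4 16, N7 18, T7 19; go to H1.
At H1 the remaining stops are N7 15, T4 19, T7 22; go to N7.
At N7 the remaining stops are T4 4, T7 7; go to T4.
At T4 the remaining stops are T7 3; go to T7.
Return T7→00: 25.
Total = 6 + 14 + 15 + 4 + 3 + 25 = 67.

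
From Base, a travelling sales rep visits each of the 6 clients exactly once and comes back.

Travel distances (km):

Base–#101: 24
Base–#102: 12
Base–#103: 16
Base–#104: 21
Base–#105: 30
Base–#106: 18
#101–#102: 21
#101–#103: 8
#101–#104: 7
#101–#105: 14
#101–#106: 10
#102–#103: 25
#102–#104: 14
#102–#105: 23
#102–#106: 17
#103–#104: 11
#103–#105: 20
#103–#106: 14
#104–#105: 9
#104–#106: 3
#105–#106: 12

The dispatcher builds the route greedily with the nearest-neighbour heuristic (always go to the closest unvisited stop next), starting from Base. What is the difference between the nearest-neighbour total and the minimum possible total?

18 km longer than the optimal tour.

From Base: #102=12, #103=16, #106=18, #104=21, #101=24, #105=30 → choose #102 (12).
From #102: #104=14, #106=17, #101=21, #105=23, #103=25 → choose #104 (14).
From #104: #106=3, #101=7, #105=9, #103=11 → choose #106 (3).
From #106: #101=10, #105=12, #103=14 → choose #101 (10).
From #101: #103=8, #105=14 → choose #103 (8).
From #103: #105=20 → choose #105 (20).
NN route Base → #102 → #104 → #106 → #101 → #103 → #105 → Base costs 97.
Optimal: Base → #102 → #104 → #106 → #105 → #101 → #103 → Base costs 79 (by enumerating all 360 distinct tours).
Excess = 97 − 79 = 18.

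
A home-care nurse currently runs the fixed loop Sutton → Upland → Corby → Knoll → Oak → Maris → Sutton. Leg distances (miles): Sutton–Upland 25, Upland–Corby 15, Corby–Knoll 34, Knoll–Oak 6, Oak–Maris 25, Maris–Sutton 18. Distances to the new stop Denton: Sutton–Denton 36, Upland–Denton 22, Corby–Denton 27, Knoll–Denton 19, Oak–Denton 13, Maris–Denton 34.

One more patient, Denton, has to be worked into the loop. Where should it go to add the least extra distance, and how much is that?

Insertion cost between consecutive stops i–j is d(i,Denton) + d(Denton,j) − d(i,j):
  between Sutton and Upland: 36 + 22 − 25 = 33
  between Upland and Corby: 22 + 27 − 15 = 34
  between Corby and Knoll: 27 + 19 − 34 = 12
  between Knoll and Oak: 19 + 13 − 6 = 26
  between Oak and Maris: 13 + 34 − 25 = 22
  between Maris and Sutton: 34 + 36 − 18 = 52
Cheapest insertion is between Corby and Knoll, adding 12.
New total = 123 + 12 = 135.

+12 miles — insert Denton between Corby and Knoll.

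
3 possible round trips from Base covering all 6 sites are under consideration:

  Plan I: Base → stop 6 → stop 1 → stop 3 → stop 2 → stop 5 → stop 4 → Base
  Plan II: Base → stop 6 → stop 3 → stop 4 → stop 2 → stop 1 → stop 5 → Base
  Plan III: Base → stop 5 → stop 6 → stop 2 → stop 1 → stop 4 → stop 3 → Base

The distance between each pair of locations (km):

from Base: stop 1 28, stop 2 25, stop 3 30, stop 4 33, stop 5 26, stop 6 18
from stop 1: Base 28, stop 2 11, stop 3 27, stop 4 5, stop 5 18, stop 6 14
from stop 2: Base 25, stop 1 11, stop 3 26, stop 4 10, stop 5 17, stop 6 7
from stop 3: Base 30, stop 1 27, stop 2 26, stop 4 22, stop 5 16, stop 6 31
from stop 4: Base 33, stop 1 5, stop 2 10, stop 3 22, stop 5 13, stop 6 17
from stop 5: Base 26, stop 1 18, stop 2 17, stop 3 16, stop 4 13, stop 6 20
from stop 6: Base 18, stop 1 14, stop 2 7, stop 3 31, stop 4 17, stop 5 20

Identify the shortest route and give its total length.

Plan I: 18 + 14 + 27 + 26 + 17 + 13 + 33 = 148
Plan II: 18 + 31 + 22 + 10 + 11 + 18 + 26 = 136
Plan III: 26 + 20 + 7 + 11 + 5 + 22 + 30 = 121

Shortest is Plan III, total 121 km.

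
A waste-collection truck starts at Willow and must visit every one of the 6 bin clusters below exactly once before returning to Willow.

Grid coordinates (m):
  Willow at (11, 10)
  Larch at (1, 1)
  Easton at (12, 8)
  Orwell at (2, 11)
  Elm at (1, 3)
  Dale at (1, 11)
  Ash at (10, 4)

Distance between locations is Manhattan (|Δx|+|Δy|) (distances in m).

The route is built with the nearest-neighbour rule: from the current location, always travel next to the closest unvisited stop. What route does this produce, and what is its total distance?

Willow → [Easton:3 / Ash:7 / Orwell:10 / Dale:11 / Elm:17 / Larch:19] → Easton (3)
Easton → [Ash:6 / Orwell:13 / Dale:14 / Elm:16 / Larch:18] → Ash (6)
Ash → [Elm:10 / Larch:12 / Orwell:15 / Dale:16] → Elm (10)
Elm → [Larch:2 / Dale:8 / Orwell:9] → Larch (2)
Larch → [Dale:10 / Orwell:11] → Dale (10)
Dale → [Orwell:1] → Orwell (1)
Return Orwell→Willow: 10.
Total = 3 + 6 + 10 + 2 + 10 + 1 + 10 = 42.

Total distance 42 m via the nearest-neighbour route Willow → Easton → Ash → Elm → Larch → Dale → Orwell → Willow.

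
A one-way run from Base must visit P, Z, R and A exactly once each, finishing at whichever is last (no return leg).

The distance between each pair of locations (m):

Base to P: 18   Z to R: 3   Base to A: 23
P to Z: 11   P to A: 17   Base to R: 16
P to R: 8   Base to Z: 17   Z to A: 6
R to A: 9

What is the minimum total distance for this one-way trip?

35 m — the minimum one-way total.

There are 4! = 24 possible orderings.
Base→P→Z→R→A: 18+11+3+9 = 41
Base→P→Z→A→R: 18+11+6+9 = 44
Base→P→R→Z→A: 18+8+3+6 = 35
Base→P→R→A→Z: 18+8+9+6 = 41
Base→P→A→Z→R: 18+17+6+3 = 44
Base→P→A→R→Z: 18+17+9+3 = 47
Base→Z→P→R→A: 17+11+8+9 = 45
Base→Z→P→A→R: 17+11+17+9 = 54
Base→Z→R→P→A: 17+3+8+17 = 45
Base→Z→R→A→P: 17+3+9+17 = 46
Base→Z→A→P→R: 17+6+17+8 = 48
Base→Z→A→R→P: 17+6+9+8 = 40
Base→R→P→Z→A: 16+8+11+6 = 41
Base→R→P→A→Z: 16+8+17+6 = 47
… (10 more)
The minimum is 35.
One shortest path: Base → P → R → Z → A.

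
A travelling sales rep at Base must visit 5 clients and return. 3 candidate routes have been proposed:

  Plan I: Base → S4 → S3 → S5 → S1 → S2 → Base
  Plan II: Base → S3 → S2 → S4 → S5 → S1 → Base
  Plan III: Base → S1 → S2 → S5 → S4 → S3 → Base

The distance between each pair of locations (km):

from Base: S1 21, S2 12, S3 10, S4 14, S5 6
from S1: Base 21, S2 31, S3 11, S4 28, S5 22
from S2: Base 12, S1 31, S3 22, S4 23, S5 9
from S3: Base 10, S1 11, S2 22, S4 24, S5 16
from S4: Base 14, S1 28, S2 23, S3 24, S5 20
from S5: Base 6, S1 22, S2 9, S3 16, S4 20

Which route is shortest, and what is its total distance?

Plan I: 14 + 24 + 16 + 22 + 31 + 12 = 119
Plan II: 10 + 22 + 23 + 20 + 22 + 21 = 118
Plan III: 21 + 31 + 9 + 20 + 24 + 10 = 115

Shortest is Plan III, total 115 km.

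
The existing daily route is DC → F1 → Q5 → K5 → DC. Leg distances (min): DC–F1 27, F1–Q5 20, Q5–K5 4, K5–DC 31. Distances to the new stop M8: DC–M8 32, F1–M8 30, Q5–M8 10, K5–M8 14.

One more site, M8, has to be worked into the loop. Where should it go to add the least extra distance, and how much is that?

Insertion cost between consecutive stops i–j is d(i,M8) + d(M8,j) − d(i,j):
  between DC and F1: 32 + 30 − 27 = 35
  between F1 and Q5: 30 + 10 − 20 = 20
  between Q5 and K5: 10 + 14 − 4 = 20
  between K5 and DC: 14 + 32 − 31 = 15
Cheapest insertion is between K5 and DC, adding 15.
New total = 82 + 15 = 97.

Minimum extra distance: 15 min, inserting M8 between K5 and DC.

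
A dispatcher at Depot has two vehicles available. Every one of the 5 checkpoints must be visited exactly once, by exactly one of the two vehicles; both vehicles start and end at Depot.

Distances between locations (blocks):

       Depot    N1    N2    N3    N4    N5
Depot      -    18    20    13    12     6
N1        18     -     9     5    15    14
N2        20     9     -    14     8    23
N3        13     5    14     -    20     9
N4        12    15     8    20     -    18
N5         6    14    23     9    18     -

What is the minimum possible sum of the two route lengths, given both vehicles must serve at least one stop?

Try each way of splitting the stops between the two vehicles (each non-empty) and, for each split, find the best tour for each vehicle:
  {N1} + {N2, N3, N4, N5}: 36 + 49 = 85
  {N2} + {N1, N3, N4, N5}: 40 + 47 = 87
  {N1, N2} + {N3, N4, N5}: 47 + 47 = 94
  {N3} + {N1, N2, N4, N5}: 26 + 49 = 75
  {N1, N3} + {N2, N4, N5}: 36 + 49 = 85
  {N2, N3} + {N1, N4, N5}: 47 + 47 = 94
  … (15 splits in total)
  {N1, N2, N3, N4} + {N5}: 47 + 12 = 59  ← best
Best: vehicle 1 Depot → N3 → N1 → N2 → N4 → Depot = 47; vehicle 2 Depot → N5 → Depot = 12; combined 59.

59 blocks — the smallest possible combined total.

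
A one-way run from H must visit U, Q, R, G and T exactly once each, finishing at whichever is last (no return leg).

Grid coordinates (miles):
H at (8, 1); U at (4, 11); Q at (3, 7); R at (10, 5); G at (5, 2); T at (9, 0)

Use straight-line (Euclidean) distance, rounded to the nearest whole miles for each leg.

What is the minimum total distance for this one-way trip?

There are 5! = 120 possible orderings.
H - U - Q - R - G - T: 11+4+7+6+4 = 32
H - U - Q - R - T - G: 11+4+7+5+4 = 31
H - U - Q - G - R - T: 11+4+5+6+5 = 31
H - U - Q - G - T - R: 11+4+5+4+5 = 29
H - U - Q - T - R - G: 11+4+9+5+6 = 35
H - U - Q - T - G - R: 11+4+9+4+6 = 34
H - U - R - Q - G - T: 11+8+7+5+4 = 35
H - U - R - Q - T - G: 11+8+7+9+4 = 39
H - U - R - G - Q - T: 11+8+6+5+9 = 39
H - U - R - G - T - Q: 11+8+6+4+9 = 38
H - U - R - T - Q - G: 11+8+5+9+5 = 38
H - U - R - T - G - Q: 11+8+5+4+5 = 33
H - U - G - Q - R - T: 11+9+5+7+5 = 37
H - U - G - Q - T - R: 11+9+5+9+5 = 39
… (106 more)
H - T - R - G - Q - U: 1+5+6+5+4 = 21  ← best
The minimum is 21.
One shortest path: H → T → R → G → Q → U.

Shortest open route: 21 miles.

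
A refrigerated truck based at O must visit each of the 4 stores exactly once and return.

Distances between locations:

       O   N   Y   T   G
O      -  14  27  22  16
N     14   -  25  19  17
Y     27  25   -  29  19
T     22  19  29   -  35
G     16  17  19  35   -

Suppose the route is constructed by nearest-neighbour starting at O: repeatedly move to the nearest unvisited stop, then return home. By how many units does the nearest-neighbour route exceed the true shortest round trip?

Excess over optimum: 4.

O: N=14, G=16, T=22, Y=27 ⇒ N
N: G=17, T=19, Y=25 ⇒ G
G: Y=19, T=35 ⇒ Y
Y: T=29 ⇒ T
NN route O → N → G → Y → T → O costs 101.
Optimal: O → N → T → Y → G → O costs 97 (by enumerating all 12 distinct tours).
Excess = 101 − 97 = 4.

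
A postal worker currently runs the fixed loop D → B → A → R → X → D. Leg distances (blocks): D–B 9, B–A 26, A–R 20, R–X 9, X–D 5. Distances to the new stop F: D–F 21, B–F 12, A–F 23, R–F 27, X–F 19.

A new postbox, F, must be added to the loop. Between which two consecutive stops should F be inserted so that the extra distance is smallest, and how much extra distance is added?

+9 blocks — insert F between B and A.

Insertion cost between consecutive stops i–j is d(i,F) + d(F,j) − d(i,j):
  between D and B: 21 + 12 − 9 = 24
  between B and A: 12 + 23 − 26 = 9
  between A and R: 23 + 27 − 20 = 30
  between R and X: 27 + 19 − 9 = 37
  between X and D: 19 + 21 − 5 = 35
Cheapest insertion is between B and A, adding 9.
New total = 69 + 9 = 78.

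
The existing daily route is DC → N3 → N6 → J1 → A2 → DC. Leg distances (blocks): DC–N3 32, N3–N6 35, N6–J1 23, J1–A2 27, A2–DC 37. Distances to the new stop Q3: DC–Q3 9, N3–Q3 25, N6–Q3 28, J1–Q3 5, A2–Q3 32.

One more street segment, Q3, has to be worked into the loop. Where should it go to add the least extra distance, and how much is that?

Minimum extra distance: 2 blocks, inserting Q3 between DC and N3.

Insertion cost between consecutive stops i–j is d(i,Q3) + d(Q3,j) − d(i,j):
  between DC and N3: 9 + 25 − 32 = 2
  between N3 and N6: 25 + 28 − 35 = 18
  between N6 and J1: 28 + 5 − 23 = 10
  between J1 and A2: 5 + 32 − 27 = 10
  between A2 and DC: 32 + 9 − 37 = 4
Cheapest insertion is between DC and N3, adding 2.
New total = 154 + 2 = 156.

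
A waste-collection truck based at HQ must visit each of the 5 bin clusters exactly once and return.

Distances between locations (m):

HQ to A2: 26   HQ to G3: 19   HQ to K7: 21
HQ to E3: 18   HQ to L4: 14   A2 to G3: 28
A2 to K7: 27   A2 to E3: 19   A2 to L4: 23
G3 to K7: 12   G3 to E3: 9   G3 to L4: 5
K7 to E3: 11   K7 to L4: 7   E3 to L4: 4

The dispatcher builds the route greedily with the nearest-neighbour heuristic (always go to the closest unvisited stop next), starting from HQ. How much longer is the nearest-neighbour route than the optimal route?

HQ: L4=14, E3=18, G3=19, K7=21, A2=26 ⇒ L4
L4: E3=4, G3=5, K7=7, A2=23 ⇒ E3
E3: G3=9, K7=11, A2=19 ⇒ G3
G3: K7=12, A2=28 ⇒ K7
K7: A2=27 ⇒ A2
NN route HQ → L4 → E3 → G3 → K7 → A2 → HQ costs 92.
Optimal: HQ → A2 → E3 → G3 → K7 → L4 → HQ costs 87 (by enumerating all 60 distinct tours).
Excess = 92 − 87 = 5.

5 m longer than the optimal tour.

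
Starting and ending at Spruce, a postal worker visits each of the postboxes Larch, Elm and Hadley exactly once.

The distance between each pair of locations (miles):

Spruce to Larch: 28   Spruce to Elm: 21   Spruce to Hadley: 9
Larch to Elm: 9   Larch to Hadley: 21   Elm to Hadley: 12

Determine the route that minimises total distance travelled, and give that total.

With 3 stops there are 3!/2 = 3 distinct round trips (a route and its reverse cost the same).
Spruce - Larch - Elm - Hadley - Spruce: 28+9+12+9 = 58
Spruce - Larch - Hadley - Elm - Spruce: 28+21+12+21 = 82
Spruce - Elm - Larch - Hadley - Spruce: 21+9+21+9 = 60
The minimum is 58.
One optimal route: Spruce → Larch → Elm → Hadley → Spruce (or its reverse).

Minimum total distance: 58 miles.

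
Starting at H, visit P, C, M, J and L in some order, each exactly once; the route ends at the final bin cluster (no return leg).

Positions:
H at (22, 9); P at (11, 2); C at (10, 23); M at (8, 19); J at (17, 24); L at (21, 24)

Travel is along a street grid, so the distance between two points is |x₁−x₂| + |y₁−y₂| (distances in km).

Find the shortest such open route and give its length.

There are 5! = 120 possible orderings.
H - P - C - M - J - L: 18+22+6+14+4 = 64
H - P - C - M - L - J: 18+22+6+18+4 = 68
H - P - C - J - M - L: 18+22+8+14+18 = 80
H - P - C - J - L - M: 18+22+8+4+18 = 70
H - P - C - L - M - J: 18+22+12+18+14 = 84
H - P - C - L - J - M: 18+22+12+4+14 = 70
H - P - M - C - J - L: 18+20+6+8+4 = 56
H - P - M - C - L - J: 18+20+6+12+4 = 60
H - P - M - J - C - L: 18+20+14+8+12 = 72
H - P - M - J - L - C: 18+20+14+4+12 = 68
H - P - M - L - C - J: 18+20+18+12+8 = 76
H - P - M - L - J - C: 18+20+18+4+8 = 68
H - P - J - C - M - L: 18+28+8+6+18 = 78
H - P - J - C - L - M: 18+28+8+12+18 = 84
… (106 more)
H - L - J - C - M - P: 16+4+8+6+20 = 54  ← best
The minimum is 54.
One shortest path: H → L → J → C → M → P.

Minimum one-way distance = 54 km.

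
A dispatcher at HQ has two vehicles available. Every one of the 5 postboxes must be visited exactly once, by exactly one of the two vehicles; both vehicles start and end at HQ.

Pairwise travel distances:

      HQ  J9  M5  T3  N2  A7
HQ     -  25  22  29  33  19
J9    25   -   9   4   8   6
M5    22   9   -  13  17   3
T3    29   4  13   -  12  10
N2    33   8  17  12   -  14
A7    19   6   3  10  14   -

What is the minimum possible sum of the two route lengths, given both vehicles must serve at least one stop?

Minimum combined distance: 118.

Try each way of splitting the stops between the two vehicles (each non-empty) and, for each split, find the best tour for each vehicle:
  {J9} + {M5, T3, N2, A7}: 50 + 80 = 130
  {M5} + {J9, T3, N2, A7}: 44 + 74 = 118
  {J9, M5} + {T3, N2, A7}: 56 + 74 = 130
  {T3} + {J9, M5, N2, A7}: 58 + 72 = 130
  {J9, T3} + {M5, N2, A7}: 58 + 72 = 130
  {M5, T3} + {J9, N2, A7}: 64 + 66 = 130
  … (15 splits in total)
Best: vehicle 1 HQ → M5 → HQ = 44; vehicle 2 HQ → J9 → T3 → N2 → A7 → HQ = 74; combined 118.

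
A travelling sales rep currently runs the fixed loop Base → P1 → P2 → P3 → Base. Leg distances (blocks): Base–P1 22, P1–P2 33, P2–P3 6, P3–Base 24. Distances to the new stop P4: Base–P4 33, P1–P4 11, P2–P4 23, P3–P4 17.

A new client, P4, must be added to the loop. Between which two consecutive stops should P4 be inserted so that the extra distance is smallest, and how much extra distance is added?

Adding 1 blocks by placing P4 on the P1–P2 leg.

Insertion cost between consecutive stops i–j is d(i,P4) + d(P4,j) − d(i,j):
  between Base and P1: 33 + 11 − 22 = 22
  between P1 and P2: 11 + 23 − 33 = 1
  between P2 and P3: 23 + 17 − 6 = 34
  between P3 and Base: 17 + 33 − 24 = 26
Cheapest insertion is between P1 and P2, adding 1.
New total = 85 + 1 = 86.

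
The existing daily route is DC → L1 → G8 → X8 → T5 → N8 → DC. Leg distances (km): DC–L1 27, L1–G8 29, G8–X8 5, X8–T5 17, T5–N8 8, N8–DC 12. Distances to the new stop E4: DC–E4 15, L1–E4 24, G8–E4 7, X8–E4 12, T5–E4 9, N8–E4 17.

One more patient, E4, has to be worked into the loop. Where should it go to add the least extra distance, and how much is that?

+2 km — insert E4 between L1 and G8.

Insertion cost between consecutive stops i–j is d(i,E4) + d(E4,j) − d(i,j):
  between DC and L1: 15 + 24 − 27 = 12
  between L1 and G8: 24 + 7 − 29 = 2
  between G8 and X8: 7 + 12 − 5 = 14
  between X8 and T5: 12 + 9 − 17 = 4
  between T5 and N8: 9 + 17 − 8 = 18
  between N8 and DC: 17 + 15 − 12 = 20
Cheapest insertion is between L1 and G8, adding 2.
New total = 98 + 2 = 100.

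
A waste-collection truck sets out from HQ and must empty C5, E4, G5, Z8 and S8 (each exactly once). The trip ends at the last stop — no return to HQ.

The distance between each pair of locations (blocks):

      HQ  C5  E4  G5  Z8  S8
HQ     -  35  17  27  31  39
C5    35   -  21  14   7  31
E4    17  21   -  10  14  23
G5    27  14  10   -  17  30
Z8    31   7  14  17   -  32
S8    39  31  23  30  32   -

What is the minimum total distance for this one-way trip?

There are 5! = 120 possible orderings.
HQ → C5 → E4 → G5 → Z8 → S8: 35+21+10+17+32 = 115
HQ → C5 → E4 → G5 → S8 → Z8: 35+21+10+30+32 = 128
HQ → C5 → E4 → Z8 → G5 → S8: 35+21+14+17+30 = 117
HQ → C5 → E4 → Z8 → S8 → G5: 35+21+14+32+30 = 132
HQ → C5 → E4 → S8 → G5 → Z8: 35+21+23+30+17 = 126
HQ → C5 → E4 → S8 → Z8 → G5: 35+21+23+32+17 = 128
HQ → C5 → G5 → E4 → Z8 → S8: 35+14+10+14+32 = 105
HQ → C5 → G5 → E4 → S8 → Z8: 35+14+10+23+32 = 114
HQ → C5 → G5 → Z8 → E4 → S8: 35+14+17+14+23 = 103
HQ → C5 → G5 → Z8 → S8 → E4: 35+14+17+32+23 = 121
HQ → C5 → G5 → S8 → E4 → Z8: 35+14+30+23+14 = 116
HQ → C5 → G5 → S8 → Z8 → E4: 35+14+30+32+14 = 125
HQ → C5 → Z8 → E4 → G5 → S8: 35+7+14+10+30 = 96
HQ → C5 → Z8 → E4 → S8 → G5: 35+7+14+23+30 = 109
… (106 more)
HQ → E4 → G5 → C5 → Z8 → S8: 17+10+14+7+32 = 80  ← best
The minimum is 80.
One shortest path: HQ → E4 → G5 → C5 → Z8 → S8.

Shortest open route: 80 blocks.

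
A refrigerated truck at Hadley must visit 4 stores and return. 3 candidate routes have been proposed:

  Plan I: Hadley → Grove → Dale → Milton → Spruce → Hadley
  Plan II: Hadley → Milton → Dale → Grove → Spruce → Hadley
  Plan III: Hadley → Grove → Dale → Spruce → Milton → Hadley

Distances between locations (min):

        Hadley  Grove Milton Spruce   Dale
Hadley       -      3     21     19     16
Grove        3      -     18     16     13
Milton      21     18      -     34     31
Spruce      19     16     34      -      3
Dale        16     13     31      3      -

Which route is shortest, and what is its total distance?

Plan I: 3 + 13 + 31 + 34 + 19 = 100
Plan II: 21 + 31 + 13 + 16 + 19 = 100
Plan III: 3 + 13 + 3 + 34 + 21 = 74

Shortest is Plan III, total 74 min.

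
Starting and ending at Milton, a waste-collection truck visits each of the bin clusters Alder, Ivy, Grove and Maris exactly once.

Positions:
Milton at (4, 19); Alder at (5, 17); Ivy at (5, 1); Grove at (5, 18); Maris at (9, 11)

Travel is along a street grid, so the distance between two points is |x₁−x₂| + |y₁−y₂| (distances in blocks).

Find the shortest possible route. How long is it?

Milton - Alder - Ivy - Grove - Maris - Milton: 3+16+17+11+13 = 60
Milton - Alder - Ivy - Maris - Grove - Milton: 3+16+14+11+2 = 46
Milton - Alder - Grove - Ivy - Maris - Milton: 3+1+17+14+13 = 48
Milton - Alder - Grove - Maris - Ivy - Milton: 3+1+11+14+19 = 48
Milton - Alder - Maris - Ivy - Grove - Milton: 3+10+14+17+2 = 46
Milton - Alder - Maris - Grove - Ivy - Milton: 3+10+11+17+19 = 60
Milton - Ivy - Alder - Grove - Maris - Milton: 19+16+1+11+13 = 60
Milton - Ivy - Alder - Maris - Grove - Milton: 19+16+10+11+2 = 58
Milton - Ivy - Grove - Alder - Maris - Milton: 19+17+1+10+13 = 60
Milton - Ivy - Maris - Alder - Grove - Milton: 19+14+10+1+2 = 46
Milton - Grove - Alder - Ivy - Maris - Milton: 2+1+16+14+13 = 46
Milton - Grove - Ivy - Alder - Maris - Milton: 2+17+16+10+13 = 58
The minimum is 46.
One optimal route: Milton → Alder → Ivy → Maris → Grove → Milton (or its reverse).

46 blocks — the shortest possible round trip.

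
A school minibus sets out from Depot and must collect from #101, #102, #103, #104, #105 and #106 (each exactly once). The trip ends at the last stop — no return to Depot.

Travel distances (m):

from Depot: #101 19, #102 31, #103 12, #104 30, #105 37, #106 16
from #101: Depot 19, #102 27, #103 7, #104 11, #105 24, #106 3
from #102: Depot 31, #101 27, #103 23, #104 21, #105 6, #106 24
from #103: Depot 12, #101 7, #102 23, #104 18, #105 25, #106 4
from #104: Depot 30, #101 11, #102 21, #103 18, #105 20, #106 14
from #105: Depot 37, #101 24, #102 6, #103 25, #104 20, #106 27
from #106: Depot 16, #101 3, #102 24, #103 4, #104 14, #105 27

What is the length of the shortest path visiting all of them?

Shortest open route: 56 m.

There are 6! = 720 possible orderings.
Depot - #101 - #102 - #103 - #104 - #105 - #106: 19+27+23+18+20+27 = 134
Depot - #101 - #102 - #103 - #104 - #106 - #105: 19+27+23+18+14+27 = 128
Depot - #101 - #102 - #103 - #105 - #104 - #106: 19+27+23+25+20+14 = 128
Depot - #101 - #102 - #103 - #105 - #106 - #104: 19+27+23+25+27+14 = 135
Depot - #101 - #102 - #103 - #106 - #104 - #105: 19+27+23+4+14+20 = 107
Depot - #101 - #102 - #103 - #106 - #105 - #104: 19+27+23+4+27+20 = 120
Depot - #101 - #102 - #104 - #103 - #105 - #106: 19+27+21+18+25+27 = 137
Depot - #101 - #102 - #104 - #103 - #106 - #105: 19+27+21+18+4+27 = 116
… (712 more)
Depot - #103 - #106 - #101 - #104 - #105 - #102: 12+4+3+11+20+6 = 56  ← best
The minimum is 56.
One shortest path: Depot → #103 → #106 → #101 → #104 → #105 → #102.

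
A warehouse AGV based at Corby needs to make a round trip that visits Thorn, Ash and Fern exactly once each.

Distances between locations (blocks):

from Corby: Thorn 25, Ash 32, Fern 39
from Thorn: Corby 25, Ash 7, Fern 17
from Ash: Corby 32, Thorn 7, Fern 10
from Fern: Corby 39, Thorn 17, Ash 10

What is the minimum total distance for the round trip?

Minimum total distance: 81 blocks.

There are 3 distinct closed tours to check (reversals are equivalent).
Corby-Thorn-Ash-Fern-Corby: 25+7+10+39 = 81
Corby-Thorn-Fern-Ash-Corby: 25+17+10+32 = 84
Corby-Ash-Thorn-Fern-Corby: 32+7+17+39 = 95
The minimum is 81.
One optimal route: Corby → Thorn → Ash → Fern → Corby (or its reverse).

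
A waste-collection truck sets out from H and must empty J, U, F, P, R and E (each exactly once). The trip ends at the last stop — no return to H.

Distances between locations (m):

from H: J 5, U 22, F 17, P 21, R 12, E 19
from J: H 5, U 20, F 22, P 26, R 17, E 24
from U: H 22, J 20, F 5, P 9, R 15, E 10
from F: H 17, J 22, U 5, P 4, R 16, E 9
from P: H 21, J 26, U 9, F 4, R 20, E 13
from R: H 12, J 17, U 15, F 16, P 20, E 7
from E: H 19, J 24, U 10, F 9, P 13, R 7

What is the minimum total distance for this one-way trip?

48 m — the minimum one-way total.

There are 6! = 720 possible orderings.
H - J - U - F - P - R - E: 5+20+5+4+20+7 = 61
H - J - U - F - P - E - R: 5+20+5+4+13+7 = 54
H - J - U - F - R - P - E: 5+20+5+16+20+13 = 79
H - J - U - F - R - E - P: 5+20+5+16+7+13 = 66
H - J - U - F - E - P - R: 5+20+5+9+13+20 = 72
H - J - U - F - E - R - P: 5+20+5+9+7+20 = 66
H - J - U - P - F - R - E: 5+20+9+4+16+7 = 61
H - J - U - P - F - E - R: 5+20+9+4+9+7 = 54
… (712 more)
H - J - R - E - U - F - P: 5+17+7+10+5+4 = 48  ← best
The minimum is 48.
One shortest path: H → J → R → E → U → F → P.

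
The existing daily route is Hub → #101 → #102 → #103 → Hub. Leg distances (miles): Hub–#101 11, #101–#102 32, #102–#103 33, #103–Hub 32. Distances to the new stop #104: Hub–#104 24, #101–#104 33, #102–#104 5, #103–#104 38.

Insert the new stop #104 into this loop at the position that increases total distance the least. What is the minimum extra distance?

Insertion cost between consecutive stops i–j is d(i,#104) + d(#104,j) − d(i,j):
  between Hub and #101: 24 + 33 − 11 = 46
  between #101 and #102: 33 + 5 − 32 = 6
  between #102 and #103: 5 + 38 − 33 = 10
  between #103 and Hub: 38 + 24 − 32 = 30
Cheapest insertion is between #101 and #102, adding 6.
New total = 108 + 6 = 114.

Minimum extra distance: 6 miles, inserting #104 between #101 and #102.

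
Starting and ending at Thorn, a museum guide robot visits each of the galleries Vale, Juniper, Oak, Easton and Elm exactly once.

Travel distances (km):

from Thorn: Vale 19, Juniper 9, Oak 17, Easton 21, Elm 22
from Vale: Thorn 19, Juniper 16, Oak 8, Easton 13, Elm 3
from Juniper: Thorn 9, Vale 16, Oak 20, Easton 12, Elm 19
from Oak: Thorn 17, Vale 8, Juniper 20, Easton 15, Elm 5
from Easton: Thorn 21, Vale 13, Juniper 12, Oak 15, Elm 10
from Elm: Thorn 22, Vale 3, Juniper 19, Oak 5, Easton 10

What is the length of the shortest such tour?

Minimum total distance: 59 km.

With 5 stops there are 5!/2 = 60 distinct round trips (a route and its reverse cost the same).
Thorn - Vale - Juniper - Oak - Easton - Elm - Thorn: 19+16+20+15+10+22 = 102
Thorn - Vale - Juniper - Oak - Elm - Easton - Thorn: 19+16+20+5+10+21 = 91
Thorn - Vale - Juniper - Easton - Oak - Elm - Thorn: 19+16+12+15+5+22 = 89
Thorn - Vale - Juniper - Easton - Elm - Oak - Thorn: 19+16+12+10+5+17 = 79
Thorn - Vale - Juniper - Elm - Oak - Easton - Thorn: 19+16+19+5+15+21 = 95
Thorn - Vale - Juniper - Elm - Easton - Oak - Thorn: 19+16+19+10+15+17 = 96
Thorn - Vale - Oak - Juniper - Easton - Elm - Thorn: 19+8+20+12+10+22 = 91
Thorn - Vale - Oak - Juniper - Elm - Easton - Thorn: 19+8+20+19+10+21 = 97
Thorn - Vale - Oak - Easton - Juniper - Elm - Thorn: 19+8+15+12+19+22 = 95
Thorn - Vale - Oak - Easton - Elm - Juniper - Thorn: 19+8+15+10+19+9 = 80
Thorn - Vale - Oak - Elm - Juniper - Easton - Thorn: 19+8+5+19+12+21 = 84
Thorn - Vale - Oak - Elm - Easton - Juniper - Thorn: 19+8+5+10+12+9 = 63
Thorn - Vale - Easton - Juniper - Oak - Elm - Thorn: 19+13+12+20+5+22 = 91
Thorn - Vale - Easton - Juniper - Elm - Oak - Thorn: 19+13+12+19+5+17 = 85
… (46 more)
Thorn - Juniper - Easton - Vale - Elm - Oak - Thorn: 9+12+13+3+5+17 = 59  ← best
The minimum is 59.
One optimal route: Thorn → Juniper → Easton → Vale → Elm → Oak → Thorn (or its reverse).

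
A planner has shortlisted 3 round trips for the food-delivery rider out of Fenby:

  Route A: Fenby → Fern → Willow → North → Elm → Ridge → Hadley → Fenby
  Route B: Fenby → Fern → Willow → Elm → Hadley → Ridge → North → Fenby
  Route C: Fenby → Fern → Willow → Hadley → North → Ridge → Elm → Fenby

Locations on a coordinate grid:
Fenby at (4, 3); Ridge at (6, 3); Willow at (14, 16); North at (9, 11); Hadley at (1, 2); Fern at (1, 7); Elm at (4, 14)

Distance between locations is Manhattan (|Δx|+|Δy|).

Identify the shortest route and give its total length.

Route A: 7 + 22 + 10 + 8 + 13 + 6 + 4 = 70
Route B: 7 + 22 + 12 + 15 + 6 + 11 + 13 = 86
Route C: 7 + 22 + 27 + 17 + 11 + 13 + 11 = 108

70 — Route A is the shortest.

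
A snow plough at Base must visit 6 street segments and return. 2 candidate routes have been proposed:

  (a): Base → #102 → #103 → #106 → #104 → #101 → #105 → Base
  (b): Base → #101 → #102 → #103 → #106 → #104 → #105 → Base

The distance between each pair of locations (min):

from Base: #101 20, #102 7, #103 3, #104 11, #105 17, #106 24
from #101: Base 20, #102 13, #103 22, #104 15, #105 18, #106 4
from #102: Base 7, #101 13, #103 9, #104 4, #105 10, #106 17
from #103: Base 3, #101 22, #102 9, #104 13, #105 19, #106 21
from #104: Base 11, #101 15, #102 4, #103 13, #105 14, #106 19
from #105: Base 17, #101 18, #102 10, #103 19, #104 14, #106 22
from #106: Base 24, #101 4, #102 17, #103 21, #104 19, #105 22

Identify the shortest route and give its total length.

(a): 7 + 9 + 21 + 19 + 15 + 18 + 17 = 106
(b): 20 + 13 + 9 + 21 + 19 + 14 + 17 = 113

Shortest is (a), total 106 min.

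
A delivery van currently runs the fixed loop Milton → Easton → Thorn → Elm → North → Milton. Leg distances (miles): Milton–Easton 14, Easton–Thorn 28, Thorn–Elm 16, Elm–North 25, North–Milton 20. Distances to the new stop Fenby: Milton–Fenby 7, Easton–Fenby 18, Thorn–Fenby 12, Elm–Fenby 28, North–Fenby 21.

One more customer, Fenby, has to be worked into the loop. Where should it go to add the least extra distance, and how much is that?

Insertion cost between consecutive stops i–j is d(i,Fenby) + d(Fenby,j) − d(i,j):
  between Milton and Easton: 7 + 18 − 14 = 11
  between Easton and Thorn: 18 + 12 − 28 = 2
  between Thorn and Elm: 12 + 28 − 16 = 24
  between Elm and North: 28 + 21 − 25 = 24
  between North and Milton: 21 + 7 − 20 = 8
Cheapest insertion is between Easton and Thorn, adding 2.
New total = 103 + 2 = 105.

Minimum extra distance: 2 miles, inserting Fenby between Easton and Thorn.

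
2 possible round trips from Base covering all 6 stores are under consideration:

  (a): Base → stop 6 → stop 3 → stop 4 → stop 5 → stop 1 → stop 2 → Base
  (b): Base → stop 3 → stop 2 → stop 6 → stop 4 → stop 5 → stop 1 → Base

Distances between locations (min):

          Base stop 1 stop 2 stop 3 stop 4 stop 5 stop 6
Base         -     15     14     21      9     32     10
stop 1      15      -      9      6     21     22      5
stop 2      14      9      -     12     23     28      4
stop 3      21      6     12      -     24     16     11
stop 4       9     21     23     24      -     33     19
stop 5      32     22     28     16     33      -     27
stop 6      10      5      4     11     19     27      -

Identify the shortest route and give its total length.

123 min — (a) is the shortest.

(a): 10 + 11 + 24 + 33 + 22 + 9 + 14 = 123
(b): 21 + 12 + 4 + 19 + 33 + 22 + 15 = 126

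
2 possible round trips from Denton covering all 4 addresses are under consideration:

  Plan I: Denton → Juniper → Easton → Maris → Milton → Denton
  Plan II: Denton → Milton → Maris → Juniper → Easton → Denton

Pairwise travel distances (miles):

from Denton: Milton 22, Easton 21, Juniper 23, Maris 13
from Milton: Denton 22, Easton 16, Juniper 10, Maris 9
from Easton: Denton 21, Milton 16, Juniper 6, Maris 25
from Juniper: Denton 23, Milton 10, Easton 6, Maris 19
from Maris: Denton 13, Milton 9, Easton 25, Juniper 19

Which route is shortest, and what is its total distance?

Plan I: 23 + 6 + 25 + 9 + 22 = 85
Plan II: 22 + 9 + 19 + 6 + 21 = 77

77 miles — Plan II is the shortest.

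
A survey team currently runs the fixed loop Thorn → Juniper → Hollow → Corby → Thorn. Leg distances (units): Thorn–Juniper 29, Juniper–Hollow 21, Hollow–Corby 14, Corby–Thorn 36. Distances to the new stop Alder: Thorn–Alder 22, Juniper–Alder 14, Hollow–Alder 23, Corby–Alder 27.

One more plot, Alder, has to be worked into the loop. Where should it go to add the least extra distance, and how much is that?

+7 — insert Alder between Thorn and Juniper.

Insertion cost between consecutive stops i–j is d(i,Alder) + d(Alder,j) − d(i,j):
  between Thorn and Juniper: 22 + 14 − 29 = 7
  between Juniper and Hollow: 14 + 23 − 21 = 16
  between Hollow and Corby: 23 + 27 − 14 = 36
  between Corby and Thorn: 27 + 22 − 36 = 13
Cheapest insertion is between Thorn and Juniper, adding 7.
New total = 100 + 7 = 107.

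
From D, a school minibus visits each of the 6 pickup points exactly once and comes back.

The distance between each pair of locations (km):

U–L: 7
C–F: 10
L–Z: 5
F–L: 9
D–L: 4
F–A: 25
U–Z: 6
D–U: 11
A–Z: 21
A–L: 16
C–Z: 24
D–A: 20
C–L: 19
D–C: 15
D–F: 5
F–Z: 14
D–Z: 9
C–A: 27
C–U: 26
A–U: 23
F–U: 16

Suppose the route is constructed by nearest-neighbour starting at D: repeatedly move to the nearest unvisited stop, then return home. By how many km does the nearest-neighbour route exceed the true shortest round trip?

Excess over optimum: 8 km.

D: L=4, F=5, Z=9, U=11, C=15, A=20 ⇒ L
L: Z=5, U=7, F=9, A=16, C=19 ⇒ Z
Z: U=6, F=14, A=21, C=24 ⇒ U
U: F=16, A=23, C=26 ⇒ F
F: C=10, A=25 ⇒ C
C: A=27 ⇒ A
NN route D → L → Z → U → F → C → A → D costs 88.
Optimal: D → F → C → A → U → Z → L → D costs 80 (by enumerating all 360 distinct tours).
Excess = 88 − 80 = 8.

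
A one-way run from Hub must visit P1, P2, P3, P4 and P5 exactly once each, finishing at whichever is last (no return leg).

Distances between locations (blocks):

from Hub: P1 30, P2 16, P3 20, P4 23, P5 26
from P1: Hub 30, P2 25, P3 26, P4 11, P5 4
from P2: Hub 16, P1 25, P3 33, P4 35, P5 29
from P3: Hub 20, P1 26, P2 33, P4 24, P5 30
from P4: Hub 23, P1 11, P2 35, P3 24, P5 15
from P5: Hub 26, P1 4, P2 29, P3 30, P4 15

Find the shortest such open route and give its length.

84 blocks — the minimum one-way total.

There are 5! = 120 possible orderings.
Hub - P1 - P2 - P3 - P4 - P5: 30+25+33+24+15 = 127
Hub - P1 - P2 - P3 - P5 - P4: 30+25+33+30+15 = 133
Hub - P1 - P2 - P4 - P3 - P5: 30+25+35+24+30 = 144
Hub - P1 - P2 - P4 - P5 - P3: 30+25+35+15+30 = 135
Hub - P1 - P2 - P5 - P3 - P4: 30+25+29+30+24 = 138
Hub - P1 - P2 - P5 - P4 - P3: 30+25+29+15+24 = 123
Hub - P1 - P3 - P2 - P4 - P5: 30+26+33+35+15 = 139
Hub - P1 - P3 - P2 - P5 - P4: 30+26+33+29+15 = 133
Hub - P1 - P3 - P4 - P2 - P5: 30+26+24+35+29 = 144
Hub - P1 - P3 - P4 - P5 - P2: 30+26+24+15+29 = 124
Hub - P1 - P3 - P5 - P2 - P4: 30+26+30+29+35 = 150
Hub - P1 - P3 - P5 - P4 - P2: 30+26+30+15+35 = 136
Hub - P1 - P4 - P2 - P3 - P5: 30+11+35+33+30 = 139
Hub - P1 - P4 - P2 - P5 - P3: 30+11+35+29+30 = 135
… (106 more)
Hub - P2 - P1 - P5 - P4 - P3: 16+25+4+15+24 = 84  ← best
The minimum is 84.
One shortest path: Hub → P2 → P1 → P5 → P4 → P3.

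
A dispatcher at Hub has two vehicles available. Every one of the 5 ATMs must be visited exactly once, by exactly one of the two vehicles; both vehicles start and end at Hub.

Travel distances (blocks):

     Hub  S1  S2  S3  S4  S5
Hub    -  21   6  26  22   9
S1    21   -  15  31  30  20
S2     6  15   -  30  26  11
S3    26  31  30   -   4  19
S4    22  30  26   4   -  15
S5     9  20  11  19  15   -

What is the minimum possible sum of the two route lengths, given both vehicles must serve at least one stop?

Minimum combined distance: 92 blocks.

Check every non-empty split of the stops between the two vehicles; for each half take its own optimal tour:
  {S1} + {S2, S3, S4, S5}: 42 + 62 = 104
  {S2} + {S1, S3, S4, S5}: 12 + 80 = 92
  {S1, S2} + {S3, S4, S5}: 42 + 54 = 96
  {S3} + {S1, S2, S4, S5}: 52 + 75 = 127
  {S1, S3} + {S2, S4, S5}: 78 + 54 = 132
  {S2, S3} + {S1, S4, S5}: 62 + 75 = 137
  … (15 splits in total)
Best: vehicle 1 Hub → S2 → Hub = 12; vehicle 2 Hub → S1 → S3 → S4 → S5 → Hub = 80; combined 92.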